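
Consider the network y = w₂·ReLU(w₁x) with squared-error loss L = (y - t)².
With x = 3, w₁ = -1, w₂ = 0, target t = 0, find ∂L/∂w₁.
∂L/∂w₁ = 0

Forward pass:
z = w₁x = -1×3 = -3
h = ReLU(-3) = 0
y = w₂h = 0×0 = 0

Backward pass:
∂L/∂y = 2(y - t) = 2(0 - 0) = 0
∂y/∂h = w₂ = 0
∂h/∂z = 0 (ReLU derivative)
∂z/∂w₁ = x = 3

∂L/∂w₁ = 0 × 0 × 0 × 3 = 0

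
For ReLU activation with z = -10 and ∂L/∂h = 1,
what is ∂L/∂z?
∂L/∂z = 0

h = ReLU(-10) = 0
Since z < 0: ∂h/∂z = 0
∂L/∂z = ∂L/∂h · ∂h/∂z = 1 × 0 = 0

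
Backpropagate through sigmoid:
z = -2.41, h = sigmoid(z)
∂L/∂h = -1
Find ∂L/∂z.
∂L/∂z = -0.07562

σ(-2.41) = 0.08241
σ'(-2.41) = σ(-2.41)(1 - σ(-2.41)) = 0.08241 × 0.9176 = 0.07562
∂L/∂z = ∂L/∂h · σ'(z) = -1 × 0.07562 = -0.07562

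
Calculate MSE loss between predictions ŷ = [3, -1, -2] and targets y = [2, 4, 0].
MSE = 10

MSE = (1/3)((3-2)² + (-1-4)² + (-2-0)²) = (1/3)(1 + 25 + 4) = 10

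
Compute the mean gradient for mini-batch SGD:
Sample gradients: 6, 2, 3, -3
Average gradient = 2

Average = (1/4)(6 + 2 + 3 + -3) = 8/4 = 2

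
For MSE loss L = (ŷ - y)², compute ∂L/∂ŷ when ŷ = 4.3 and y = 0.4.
∂L/∂ŷ = 7.8

∂L/∂ŷ = 2(ŷ - y) = 2(4.3 - 0.4) = 2(3.9) = 7.8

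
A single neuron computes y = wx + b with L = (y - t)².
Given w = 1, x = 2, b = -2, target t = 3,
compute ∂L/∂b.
∂L/∂b = -6

y = wx + b = (1)(2) + -2 = 0
∂L/∂y = 2(y - t) = 2(0 - 3) = -6
∂y/∂b = 1
∂L/∂b = ∂L/∂y · ∂y/∂b = -6 × 1 = -6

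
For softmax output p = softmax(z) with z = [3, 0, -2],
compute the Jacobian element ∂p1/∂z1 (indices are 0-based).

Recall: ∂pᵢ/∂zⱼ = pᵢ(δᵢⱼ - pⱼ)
∂p1/∂z1 = 0.0449

p = softmax(z) = [0.9465, 0.04712, 0.006377]
p1 = 0.04712

∂p1/∂z1 = p1(1 - p1) = 0.04712 × (1 - 0.04712) = 0.0449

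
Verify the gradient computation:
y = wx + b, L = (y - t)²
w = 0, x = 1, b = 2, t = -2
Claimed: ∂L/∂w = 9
Incorrect

y = (0)(1) + 2 = 2
∂L/∂y = 2(y - t) = 2(2 - -2) = 8
∂y/∂w = x = 1
∂L/∂w = 8 × 1 = 8

Claimed value: 9
Incorrect: The correct gradient is 8.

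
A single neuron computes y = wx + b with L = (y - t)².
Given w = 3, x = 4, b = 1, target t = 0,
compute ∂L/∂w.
∂L/∂w = 104

y = wx + b = (3)(4) + 1 = 13
∂L/∂y = 2(y - t) = 2(13 - 0) = 26
∂y/∂w = x = 4
∂L/∂w = ∂L/∂y · ∂y/∂w = 26 × 4 = 104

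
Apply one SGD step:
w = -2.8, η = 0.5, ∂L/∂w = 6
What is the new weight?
w_new = -5.8

w_new = w - η·∂L/∂w = -2.8 - 0.5×(6) = -2.8 - (3) = -5.8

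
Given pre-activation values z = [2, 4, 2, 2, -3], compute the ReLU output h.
h = [2, 4, 2, 2, 0]

ReLU applied element-wise: max(0,2)=2, max(0,4)=4, max(0,2)=2, max(0,2)=2, max(0,-3)=0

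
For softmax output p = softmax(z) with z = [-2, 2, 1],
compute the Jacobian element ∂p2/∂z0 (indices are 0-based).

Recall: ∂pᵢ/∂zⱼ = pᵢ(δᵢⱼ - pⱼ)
∂p2/∂z0 = -0.003507

p = softmax(z) = [0.01321, 0.7214, 0.2654]
p2 = 0.2654, p0 = 0.01321

∂p2/∂z0 = -p2 × p0 = -0.2654 × 0.01321 = -0.003507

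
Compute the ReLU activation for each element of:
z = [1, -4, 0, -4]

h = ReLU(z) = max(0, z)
h = [1, 0, 0, 0]

ReLU applied element-wise: max(0,1)=1, max(0,-4)=0, max(0,0)=0, max(0,-4)=0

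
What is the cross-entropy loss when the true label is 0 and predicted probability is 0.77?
L = 1.47

L = -0·log(0.77) - 1·log(0.23) = -log(0.23) = 1.47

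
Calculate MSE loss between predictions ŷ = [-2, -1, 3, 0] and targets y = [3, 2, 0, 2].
MSE = 11.75

MSE = (1/4)((-2-3)² + (-1-2)² + (3-0)² + (0-2)²) = (1/4)(25 + 9 + 9 + 4) = 11.75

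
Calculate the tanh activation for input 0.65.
0.5717

tanh(0.65) = (e^(0.65) - e^(-0.65))/(e^(0.65) + e^(-0.65)) = 0.5717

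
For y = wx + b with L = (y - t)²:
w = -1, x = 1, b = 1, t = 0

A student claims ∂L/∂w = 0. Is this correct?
Correct

y = (-1)(1) + 1 = 0
∂L/∂y = 2(y - t) = 2(0 - 0) = 0
∂y/∂w = x = 1
∂L/∂w = 0 × 1 = 0

Claimed value: 0
Correct: The correct gradient is 0.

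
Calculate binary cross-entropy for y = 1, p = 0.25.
L = 1.386

L = -1·log(0.25) - 0·log(0.75) = -log(0.25) = 1.386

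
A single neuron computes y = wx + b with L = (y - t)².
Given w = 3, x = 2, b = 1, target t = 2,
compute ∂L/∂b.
∂L/∂b = 10

y = wx + b = (3)(2) + 1 = 7
∂L/∂y = 2(y - t) = 2(7 - 2) = 10
∂y/∂b = 1
∂L/∂b = ∂L/∂y · ∂y/∂b = 10 × 1 = 10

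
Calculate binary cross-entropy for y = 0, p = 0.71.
L = 1.238

L = -0·log(0.71) - 1·log(0.29) = -log(0.29) = 1.238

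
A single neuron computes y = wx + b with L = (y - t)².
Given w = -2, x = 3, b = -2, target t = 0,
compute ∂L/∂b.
∂L/∂b = -16

y = wx + b = (-2)(3) + -2 = -8
∂L/∂y = 2(y - t) = 2(-8 - 0) = -16
∂y/∂b = 1
∂L/∂b = ∂L/∂y · ∂y/∂b = -16 × 1 = -16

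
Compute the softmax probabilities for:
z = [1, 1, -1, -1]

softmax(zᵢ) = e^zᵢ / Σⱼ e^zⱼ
p = [0.4404, 0.4404, 0.0596, 0.0596]

exp(z) = [2.718, 2.718, 0.3679, 0.3679]
Sum = 6.172
p = [0.4404, 0.4404, 0.0596, 0.0596]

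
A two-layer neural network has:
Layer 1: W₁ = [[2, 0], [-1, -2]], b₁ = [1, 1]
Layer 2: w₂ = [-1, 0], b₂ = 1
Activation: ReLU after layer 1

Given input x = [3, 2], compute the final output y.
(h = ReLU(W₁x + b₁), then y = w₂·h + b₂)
y = -6

Layer 1 pre-activation: z₁ = [7, -6]
After ReLU: h = [7, 0]
Layer 2 output: y = -1×7 + 0×0 + 1 = -6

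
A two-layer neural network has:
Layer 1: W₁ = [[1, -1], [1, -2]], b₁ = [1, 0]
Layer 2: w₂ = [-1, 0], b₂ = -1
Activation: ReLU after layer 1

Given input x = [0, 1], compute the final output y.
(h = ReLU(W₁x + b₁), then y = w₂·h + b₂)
y = -1

Layer 1 pre-activation: z₁ = [0, -2]
After ReLU: h = [0, 0]
Layer 2 output: y = -1×0 + 0×0 + -1 = -1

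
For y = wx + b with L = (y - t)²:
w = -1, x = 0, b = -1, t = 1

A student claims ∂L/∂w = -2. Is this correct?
Incorrect

y = (-1)(0) + -1 = -1
∂L/∂y = 2(y - t) = 2(-1 - 1) = -4
∂y/∂w = x = 0
∂L/∂w = -4 × 0 = 0

Claimed value: -2
Incorrect: The correct gradient is 0.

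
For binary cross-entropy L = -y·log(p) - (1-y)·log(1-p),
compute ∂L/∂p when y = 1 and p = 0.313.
∂L/∂p = -3.195

∂L/∂p = -y/p + (1-y)/(1-p) = -1/0.313 + 0 = -3.195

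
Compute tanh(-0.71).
-0.6107

tanh(-0.71) = (e^(-0.71) - e^(0.71))/(e^(-0.71) + e^(0.71)) = -0.6107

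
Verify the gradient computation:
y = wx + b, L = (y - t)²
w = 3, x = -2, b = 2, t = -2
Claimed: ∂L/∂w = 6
Incorrect

y = (3)(-2) + 2 = -4
∂L/∂y = 2(y - t) = 2(-4 - -2) = -4
∂y/∂w = x = -2
∂L/∂w = -4 × -2 = 8

Claimed value: 6
Incorrect: The correct gradient is 8.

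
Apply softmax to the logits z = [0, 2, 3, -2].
p = [0.035, 0.2583, 0.702, 0.0047]

exp(z) = [1, 7.389, 20.09, 0.1353]
Sum = 28.61
p = [0.035, 0.2583, 0.702, 0.0047]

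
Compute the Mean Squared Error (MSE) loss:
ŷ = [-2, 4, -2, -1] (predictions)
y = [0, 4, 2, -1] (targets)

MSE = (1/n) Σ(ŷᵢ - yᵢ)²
MSE = 5

MSE = (1/4)((-2-0)² + (4-4)² + (-2-2)² + (-1--1)²) = (1/4)(4 + 0 + 16 + 0) = 5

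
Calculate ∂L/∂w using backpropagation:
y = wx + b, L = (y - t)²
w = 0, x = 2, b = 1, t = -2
∂L/∂w = 12

y = wx + b = (0)(2) + 1 = 1
∂L/∂y = 2(y - t) = 2(1 - -2) = 6
∂y/∂w = x = 2
∂L/∂w = ∂L/∂y · ∂y/∂w = 6 × 2 = 12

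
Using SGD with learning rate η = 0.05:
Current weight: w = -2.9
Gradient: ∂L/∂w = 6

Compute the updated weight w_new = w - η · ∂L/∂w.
w_new = -3.2

w_new = w - η·∂L/∂w = -2.9 - 0.05×(6) = -2.9 - (0.3) = -3.2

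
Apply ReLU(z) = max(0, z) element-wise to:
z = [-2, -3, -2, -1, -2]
h = [0, 0, 0, 0, 0]

ReLU applied element-wise: max(0,-2)=0, max(0,-3)=0, max(0,-2)=0, max(0,-1)=0, max(0,-2)=0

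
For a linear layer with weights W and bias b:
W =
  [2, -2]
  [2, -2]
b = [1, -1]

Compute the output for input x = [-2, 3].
y = [-9, -11]

Wx = [2×-2 + -2×3, 2×-2 + -2×3]
   = [-10, -10]
y = Wx + b = [-10 + 1, -10 + -1] = [-9, -11]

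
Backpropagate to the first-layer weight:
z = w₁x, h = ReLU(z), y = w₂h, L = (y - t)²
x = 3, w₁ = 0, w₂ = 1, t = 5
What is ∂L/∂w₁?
∂L/∂w₁ = 0

Forward pass:
z = w₁x = 0×3 = 0
h = ReLU(0) = 0
y = w₂h = 1×0 = 0

Backward pass:
∂L/∂y = 2(y - t) = 2(0 - 5) = -10
∂y/∂h = w₂ = 1
∂h/∂z = 0 (ReLU derivative)
∂z/∂w₁ = x = 3

∂L/∂w₁ = -10 × 1 × 0 × 3 = 0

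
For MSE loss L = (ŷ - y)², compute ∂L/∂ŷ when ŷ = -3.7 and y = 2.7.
∂L/∂ŷ = -12.8

∂L/∂ŷ = 2(ŷ - y) = 2(-3.7 - 2.7) = 2(-6.4) = -12.8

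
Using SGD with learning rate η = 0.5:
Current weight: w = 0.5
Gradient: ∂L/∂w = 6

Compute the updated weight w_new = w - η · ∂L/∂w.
w_new = -2.5

w_new = w - η·∂L/∂w = 0.5 - 0.5×(6) = 0.5 - (3) = -2.5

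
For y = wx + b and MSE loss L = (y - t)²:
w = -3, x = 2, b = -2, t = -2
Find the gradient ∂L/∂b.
∂L/∂b = -12

y = wx + b = (-3)(2) + -2 = -8
∂L/∂y = 2(y - t) = 2(-8 - -2) = -12
∂y/∂b = 1
∂L/∂b = ∂L/∂y · ∂y/∂b = -12 × 1 = -12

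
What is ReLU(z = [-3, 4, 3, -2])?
h = [0, 4, 3, 0]

ReLU applied element-wise: max(0,-3)=0, max(0,4)=4, max(0,3)=3, max(0,-2)=0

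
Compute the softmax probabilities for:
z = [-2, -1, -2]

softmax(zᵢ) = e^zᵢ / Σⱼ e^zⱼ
p = [0.2119, 0.5761, 0.2119]

exp(z) = [0.1353, 0.3679, 0.1353]
Sum = 0.6386
p = [0.2119, 0.5761, 0.2119]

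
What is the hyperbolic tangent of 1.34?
0.8717

tanh(1.34) = (e^(1.34) - e^(-1.34))/(e^(1.34) + e^(-1.34)) = 0.8717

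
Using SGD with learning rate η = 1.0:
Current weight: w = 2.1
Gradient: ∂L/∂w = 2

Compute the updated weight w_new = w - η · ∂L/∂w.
w_new = 0.1

w_new = w - η·∂L/∂w = 2.1 - 1.0×(2) = 2.1 - (2) = 0.1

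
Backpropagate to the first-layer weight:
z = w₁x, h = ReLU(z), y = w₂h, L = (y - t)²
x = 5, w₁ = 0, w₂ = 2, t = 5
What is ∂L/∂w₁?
∂L/∂w₁ = 0

Forward pass:
z = w₁x = 0×5 = 0
h = ReLU(0) = 0
y = w₂h = 2×0 = 0

Backward pass:
∂L/∂y = 2(y - t) = 2(0 - 5) = -10
∂y/∂h = w₂ = 2
∂h/∂z = 0 (ReLU derivative)
∂z/∂w₁ = x = 5

∂L/∂w₁ = -10 × 2 × 0 × 5 = 0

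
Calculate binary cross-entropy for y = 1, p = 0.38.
L = 0.9676

L = -1·log(0.38) - 0·log(0.62) = -log(0.38) = 0.9676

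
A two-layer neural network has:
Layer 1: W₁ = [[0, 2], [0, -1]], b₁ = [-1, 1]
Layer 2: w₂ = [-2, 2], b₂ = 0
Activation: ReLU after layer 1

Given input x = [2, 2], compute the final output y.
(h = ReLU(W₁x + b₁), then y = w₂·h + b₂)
y = -6

Layer 1 pre-activation: z₁ = [3, -1]
After ReLU: h = [3, 0]
Layer 2 output: y = -2×3 + 2×0 + 0 = -6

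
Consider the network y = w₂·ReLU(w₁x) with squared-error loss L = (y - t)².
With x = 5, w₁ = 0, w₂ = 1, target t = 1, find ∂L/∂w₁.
∂L/∂w₁ = 0

Forward pass:
z = w₁x = 0×5 = 0
h = ReLU(0) = 0
y = w₂h = 1×0 = 0

Backward pass:
∂L/∂y = 2(y - t) = 2(0 - 1) = -2
∂y/∂h = w₂ = 1
∂h/∂z = 0 (ReLU derivative)
∂z/∂w₁ = x = 5

∂L/∂w₁ = -2 × 1 × 0 × 5 = 0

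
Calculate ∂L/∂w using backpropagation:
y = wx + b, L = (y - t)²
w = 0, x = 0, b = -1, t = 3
∂L/∂w = 0

y = wx + b = (0)(0) + -1 = -1
∂L/∂y = 2(y - t) = 2(-1 - 3) = -8
∂y/∂w = x = 0
∂L/∂w = ∂L/∂y · ∂y/∂w = -8 × 0 = 0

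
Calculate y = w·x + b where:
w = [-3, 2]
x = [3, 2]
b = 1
y = -4

y = (-3)(3) + (2)(2) + 1 = -4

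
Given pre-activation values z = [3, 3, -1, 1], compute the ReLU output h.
h = [3, 3, 0, 1]

ReLU applied element-wise: max(0,3)=3, max(0,3)=3, max(0,-1)=0, max(0,1)=1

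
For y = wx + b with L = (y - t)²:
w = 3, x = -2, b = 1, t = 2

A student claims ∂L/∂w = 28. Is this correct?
Correct

y = (3)(-2) + 1 = -5
∂L/∂y = 2(y - t) = 2(-5 - 2) = -14
∂y/∂w = x = -2
∂L/∂w = -14 × -2 = 28

Claimed value: 28
Correct: The correct gradient is 28.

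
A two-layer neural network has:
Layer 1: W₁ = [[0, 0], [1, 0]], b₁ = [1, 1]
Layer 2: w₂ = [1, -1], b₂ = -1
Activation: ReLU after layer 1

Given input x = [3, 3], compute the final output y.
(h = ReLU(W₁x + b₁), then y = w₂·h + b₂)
y = -4

Layer 1 pre-activation: z₁ = [1, 4]
After ReLU: h = [1, 4]
Layer 2 output: y = 1×1 + -1×4 + -1 = -4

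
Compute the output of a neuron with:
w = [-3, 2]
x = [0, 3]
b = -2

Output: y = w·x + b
y = 4

y = (-3)(0) + (2)(3) + -2 = 4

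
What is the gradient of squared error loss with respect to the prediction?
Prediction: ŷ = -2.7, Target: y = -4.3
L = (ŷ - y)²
∂L/∂ŷ = 3.2

∂L/∂ŷ = 2(ŷ - y) = 2(-2.7 - -4.3) = 2(1.6) = 3.2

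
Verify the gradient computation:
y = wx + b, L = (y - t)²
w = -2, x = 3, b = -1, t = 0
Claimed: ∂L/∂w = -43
Incorrect

y = (-2)(3) + -1 = -7
∂L/∂y = 2(y - t) = 2(-7 - 0) = -14
∂y/∂w = x = 3
∂L/∂w = -14 × 3 = -42

Claimed value: -43
Incorrect: The correct gradient is -42.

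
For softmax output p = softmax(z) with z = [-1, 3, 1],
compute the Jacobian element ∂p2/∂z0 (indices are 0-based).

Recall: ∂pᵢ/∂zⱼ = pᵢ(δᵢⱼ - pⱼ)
∂p2/∂z0 = -0.001862

p = softmax(z) = [0.01588, 0.8668, 0.1173]
p2 = 0.1173, p0 = 0.01588

∂p2/∂z0 = -p2 × p0 = -0.1173 × 0.01588 = -0.001862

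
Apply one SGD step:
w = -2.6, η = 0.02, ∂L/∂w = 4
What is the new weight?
w_new = -2.68

w_new = w - η·∂L/∂w = -2.6 - 0.02×(4) = -2.6 - (0.08) = -2.68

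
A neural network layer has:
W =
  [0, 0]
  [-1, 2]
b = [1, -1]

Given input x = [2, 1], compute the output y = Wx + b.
y = [1, -1]

Wx = [0×2 + 0×1, -1×2 + 2×1]
   = [0, 0]
y = Wx + b = [0 + 1, 0 + -1] = [1, -1]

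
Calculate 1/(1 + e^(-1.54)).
0.8235

sigmoid(1.54) = 1/(1 + e^(-1.54)) = 1/(1 + 0.2144) = 0.8235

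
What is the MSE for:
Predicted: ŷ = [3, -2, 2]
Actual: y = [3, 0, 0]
MSE = 2.667

MSE = (1/3)((3-3)² + (-2-0)² + (2-0)²) = (1/3)(0 + 4 + 4) = 2.667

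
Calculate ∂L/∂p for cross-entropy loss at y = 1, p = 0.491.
∂L/∂p = -2.037

∂L/∂p = -y/p + (1-y)/(1-p) = -1/0.491 + 0 = -2.037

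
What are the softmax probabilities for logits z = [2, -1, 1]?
p = [0.7054, 0.0351, 0.2595]

exp(z) = [7.389, 0.3679, 2.718]
Sum = 10.48
p = [0.7054, 0.0351, 0.2595]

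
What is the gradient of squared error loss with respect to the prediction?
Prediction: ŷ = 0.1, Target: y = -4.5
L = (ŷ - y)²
∂L/∂ŷ = 9.2

∂L/∂ŷ = 2(ŷ - y) = 2(0.1 - -4.5) = 2(4.6) = 9.2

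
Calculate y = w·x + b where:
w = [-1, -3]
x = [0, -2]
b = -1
y = 5

y = (-1)(0) + (-3)(-2) + -1 = 5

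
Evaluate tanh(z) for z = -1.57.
-0.917

tanh(-1.57) = (e^(-1.57) - e^(1.57))/(e^(-1.57) + e^(1.57)) = -0.917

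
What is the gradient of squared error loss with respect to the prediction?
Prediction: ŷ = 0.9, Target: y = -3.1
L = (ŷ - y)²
∂L/∂ŷ = 8.0

∂L/∂ŷ = 2(ŷ - y) = 2(0.9 - -3.1) = 2(4.0) = 8.0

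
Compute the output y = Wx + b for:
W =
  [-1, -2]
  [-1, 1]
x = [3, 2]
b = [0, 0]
y = [-7, -1]

Wx = [-1×3 + -2×2, -1×3 + 1×2]
   = [-7, -1]
y = Wx + b = [-7 + 0, -1 + 0] = [-7, -1]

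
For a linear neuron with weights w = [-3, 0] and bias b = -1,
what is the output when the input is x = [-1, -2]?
y = 2

y = (-3)(-1) + (0)(-2) + -1 = 2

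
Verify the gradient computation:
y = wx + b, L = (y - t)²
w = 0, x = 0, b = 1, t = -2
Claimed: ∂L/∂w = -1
Incorrect

y = (0)(0) + 1 = 1
∂L/∂y = 2(y - t) = 2(1 - -2) = 6
∂y/∂w = x = 0
∂L/∂w = 6 × 0 = 0

Claimed value: -1
Incorrect: The correct gradient is 0.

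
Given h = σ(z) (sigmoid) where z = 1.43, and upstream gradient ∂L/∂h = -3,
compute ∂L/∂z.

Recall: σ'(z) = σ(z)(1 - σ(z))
∂L/∂z = -0.4674

σ(1.43) = 0.8069
σ'(1.43) = σ(1.43)(1 - σ(1.43)) = 0.8069 × 0.1931 = 0.1558
∂L/∂z = ∂L/∂h · σ'(z) = -3 × 0.1558 = -0.4674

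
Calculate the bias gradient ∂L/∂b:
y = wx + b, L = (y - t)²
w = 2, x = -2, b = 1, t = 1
∂L/∂b = -8

y = wx + b = (2)(-2) + 1 = -3
∂L/∂y = 2(y - t) = 2(-3 - 1) = -8
∂y/∂b = 1
∂L/∂b = ∂L/∂y · ∂y/∂b = -8 × 1 = -8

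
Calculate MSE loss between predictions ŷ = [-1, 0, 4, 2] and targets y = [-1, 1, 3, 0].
MSE = 1.5

MSE = (1/4)((-1--1)² + (0-1)² + (4-3)² + (2-0)²) = (1/4)(0 + 1 + 1 + 4) = 1.5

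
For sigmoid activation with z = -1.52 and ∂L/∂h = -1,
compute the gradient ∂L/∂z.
∂L/∂z = -0.1473

σ(-1.52) = 0.1795
σ'(-1.52) = σ(-1.52)(1 - σ(-1.52)) = 0.1795 × 0.8205 = 0.1473
∂L/∂z = ∂L/∂h · σ'(z) = -1 × 0.1473 = -0.1473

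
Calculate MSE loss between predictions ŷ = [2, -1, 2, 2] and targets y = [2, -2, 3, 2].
MSE = 0.5

MSE = (1/4)((2-2)² + (-1--2)² + (2-3)² + (2-2)²) = (1/4)(0 + 1 + 1 + 0) = 0.5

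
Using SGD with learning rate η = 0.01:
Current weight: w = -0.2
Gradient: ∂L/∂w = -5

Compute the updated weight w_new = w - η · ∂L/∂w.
w_new = -0.15

w_new = w - η·∂L/∂w = -0.2 - 0.01×(-5) = -0.2 - (-0.05) = -0.15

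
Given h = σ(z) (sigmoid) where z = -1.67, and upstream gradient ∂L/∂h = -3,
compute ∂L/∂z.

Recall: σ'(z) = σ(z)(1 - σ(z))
∂L/∂z = -0.4

σ(-1.67) = 0.1584
σ'(-1.67) = σ(-1.67)(1 - σ(-1.67)) = 0.1584 × 0.8416 = 0.1333
∂L/∂z = ∂L/∂h · σ'(z) = -3 × 0.1333 = -0.4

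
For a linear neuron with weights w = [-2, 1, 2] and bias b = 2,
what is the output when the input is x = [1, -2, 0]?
y = -2

y = (-2)(1) + (1)(-2) + (2)(0) + 2 = -2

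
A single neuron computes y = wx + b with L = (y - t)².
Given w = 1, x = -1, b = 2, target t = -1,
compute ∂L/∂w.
∂L/∂w = -4

y = wx + b = (1)(-1) + 2 = 1
∂L/∂y = 2(y - t) = 2(1 - -1) = 4
∂y/∂w = x = -1
∂L/∂w = ∂L/∂y · ∂y/∂w = 4 × -1 = -4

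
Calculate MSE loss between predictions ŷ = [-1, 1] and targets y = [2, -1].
MSE = 6.5

MSE = (1/2)((-1-2)² + (1--1)²) = (1/2)(9 + 4) = 6.5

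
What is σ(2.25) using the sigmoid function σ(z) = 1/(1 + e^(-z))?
0.9047

sigmoid(2.25) = 1/(1 + e^(-2.25)) = 1/(1 + 0.1054) = 0.9047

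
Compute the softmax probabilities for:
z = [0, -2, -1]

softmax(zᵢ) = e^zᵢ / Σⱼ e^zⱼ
p = [0.6652, 0.09, 0.2447]

exp(z) = [1, 0.1353, 0.3679]
Sum = 1.503
p = [0.6652, 0.09, 0.2447]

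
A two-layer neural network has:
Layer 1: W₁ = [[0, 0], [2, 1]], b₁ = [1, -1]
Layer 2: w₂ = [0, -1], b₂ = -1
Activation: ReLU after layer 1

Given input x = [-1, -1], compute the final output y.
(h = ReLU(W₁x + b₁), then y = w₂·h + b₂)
y = -1

Layer 1 pre-activation: z₁ = [1, -4]
After ReLU: h = [1, 0]
Layer 2 output: y = 0×1 + -1×0 + -1 = -1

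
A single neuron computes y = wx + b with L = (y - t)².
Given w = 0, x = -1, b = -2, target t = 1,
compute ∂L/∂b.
∂L/∂b = -6

y = wx + b = (0)(-1) + -2 = -2
∂L/∂y = 2(y - t) = 2(-2 - 1) = -6
∂y/∂b = 1
∂L/∂b = ∂L/∂y · ∂y/∂b = -6 × 1 = -6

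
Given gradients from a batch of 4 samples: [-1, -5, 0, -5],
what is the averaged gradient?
Average gradient = -2.75

Average = (1/4)(-1 + -5 + 0 + -5) = -11/4 = -2.75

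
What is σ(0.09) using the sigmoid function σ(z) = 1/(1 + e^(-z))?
0.5225

sigmoid(0.09) = 1/(1 + e^(-0.09)) = 1/(1 + 0.9139) = 0.5225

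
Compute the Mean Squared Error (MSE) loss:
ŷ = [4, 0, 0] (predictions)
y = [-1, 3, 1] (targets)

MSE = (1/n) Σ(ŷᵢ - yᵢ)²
MSE = 11.67

MSE = (1/3)((4--1)² + (0-3)² + (0-1)²) = (1/3)(25 + 9 + 1) = 11.67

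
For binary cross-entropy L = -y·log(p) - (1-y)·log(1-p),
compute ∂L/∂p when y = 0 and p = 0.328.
∂L/∂p = 1.488

∂L/∂p = -y/p + (1-y)/(1-p) = 0 + 1/0.672 = 1.488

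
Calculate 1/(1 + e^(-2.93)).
0.9493

sigmoid(2.93) = 1/(1 + e^(-2.93)) = 1/(1 + 0.0534) = 0.9493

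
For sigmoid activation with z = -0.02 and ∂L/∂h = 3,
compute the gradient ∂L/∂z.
∂L/∂z = 0.7499

σ(-0.02) = 0.495
σ'(-0.02) = σ(-0.02)(1 - σ(-0.02)) = 0.495 × 0.505 = 0.25
∂L/∂z = ∂L/∂h · σ'(z) = 3 × 0.25 = 0.7499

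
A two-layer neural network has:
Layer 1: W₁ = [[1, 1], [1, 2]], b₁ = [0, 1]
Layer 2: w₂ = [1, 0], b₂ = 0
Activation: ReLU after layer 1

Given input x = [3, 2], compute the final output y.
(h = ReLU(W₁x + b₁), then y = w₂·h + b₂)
y = 5

Layer 1 pre-activation: z₁ = [5, 8]
After ReLU: h = [5, 8]
Layer 2 output: y = 1×5 + 0×8 + 0 = 5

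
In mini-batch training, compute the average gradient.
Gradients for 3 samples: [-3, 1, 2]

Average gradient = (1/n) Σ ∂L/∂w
Average gradient = 0

Average = (1/3)(-3 + 1 + 2) = 0/3 = 0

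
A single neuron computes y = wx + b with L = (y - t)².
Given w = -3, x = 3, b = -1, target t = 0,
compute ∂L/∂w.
∂L/∂w = -60

y = wx + b = (-3)(3) + -1 = -10
∂L/∂y = 2(y - t) = 2(-10 - 0) = -20
∂y/∂w = x = 3
∂L/∂w = ∂L/∂y · ∂y/∂w = -20 × 3 = -60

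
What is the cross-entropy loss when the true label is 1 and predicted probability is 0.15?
L = 1.897

L = -1·log(0.15) - 0·log(0.85) = -log(0.15) = 1.897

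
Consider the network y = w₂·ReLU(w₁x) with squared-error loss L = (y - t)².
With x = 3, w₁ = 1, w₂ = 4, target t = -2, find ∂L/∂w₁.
∂L/∂w₁ = 336

Forward pass:
z = w₁x = 1×3 = 3
h = ReLU(3) = 3
y = w₂h = 4×3 = 12

Backward pass:
∂L/∂y = 2(y - t) = 2(12 - -2) = 28
∂y/∂h = w₂ = 4
∂h/∂z = 1 (ReLU derivative)
∂z/∂w₁ = x = 3

∂L/∂w₁ = 28 × 4 × 1 × 3 = 336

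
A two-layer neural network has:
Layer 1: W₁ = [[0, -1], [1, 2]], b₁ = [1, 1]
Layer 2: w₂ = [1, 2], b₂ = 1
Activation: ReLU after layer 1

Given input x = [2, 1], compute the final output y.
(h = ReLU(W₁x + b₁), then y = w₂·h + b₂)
y = 11

Layer 1 pre-activation: z₁ = [0, 5]
After ReLU: h = [0, 5]
Layer 2 output: y = 1×0 + 2×5 + 1 = 11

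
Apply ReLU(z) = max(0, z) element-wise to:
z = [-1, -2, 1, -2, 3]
h = [0, 0, 1, 0, 3]

ReLU applied element-wise: max(0,-1)=0, max(0,-2)=0, max(0,1)=1, max(0,-2)=0, max(0,3)=3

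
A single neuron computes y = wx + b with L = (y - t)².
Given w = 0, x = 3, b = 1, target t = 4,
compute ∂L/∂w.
∂L/∂w = -18

y = wx + b = (0)(3) + 1 = 1
∂L/∂y = 2(y - t) = 2(1 - 4) = -6
∂y/∂w = x = 3
∂L/∂w = ∂L/∂y · ∂y/∂w = -6 × 3 = -18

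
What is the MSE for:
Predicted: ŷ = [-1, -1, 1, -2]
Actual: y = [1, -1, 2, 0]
MSE = 2.25

MSE = (1/4)((-1-1)² + (-1--1)² + (1-2)² + (-2-0)²) = (1/4)(4 + 0 + 1 + 4) = 2.25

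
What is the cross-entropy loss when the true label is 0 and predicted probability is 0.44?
L = 0.5798

L = -0·log(0.44) - 1·log(0.56) = -log(0.56) = 0.5798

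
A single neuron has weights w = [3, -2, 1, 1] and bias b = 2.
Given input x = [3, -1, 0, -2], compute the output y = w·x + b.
y = 11

y = (3)(3) + (-2)(-1) + (1)(0) + (1)(-2) + 2 = 11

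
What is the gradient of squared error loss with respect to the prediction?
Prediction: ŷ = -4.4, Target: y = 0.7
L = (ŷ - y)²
∂L/∂ŷ = -10.2

∂L/∂ŷ = 2(ŷ - y) = 2(-4.4 - 0.7) = 2(-5.1) = -10.2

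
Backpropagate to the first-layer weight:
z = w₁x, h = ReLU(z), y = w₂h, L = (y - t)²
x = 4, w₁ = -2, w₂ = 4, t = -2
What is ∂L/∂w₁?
∂L/∂w₁ = 0

Forward pass:
z = w₁x = -2×4 = -8
h = ReLU(-8) = 0
y = w₂h = 4×0 = 0

Backward pass:
∂L/∂y = 2(y - t) = 2(0 - -2) = 4
∂y/∂h = w₂ = 4
∂h/∂z = 0 (ReLU derivative)
∂z/∂w₁ = x = 4

∂L/∂w₁ = 4 × 4 × 0 × 4 = 0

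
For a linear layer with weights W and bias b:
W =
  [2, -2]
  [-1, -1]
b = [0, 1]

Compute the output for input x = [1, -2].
y = [6, 2]

Wx = [2×1 + -2×-2, -1×1 + -1×-2]
   = [6, 1]
y = Wx + b = [6 + 0, 1 + 1] = [6, 2]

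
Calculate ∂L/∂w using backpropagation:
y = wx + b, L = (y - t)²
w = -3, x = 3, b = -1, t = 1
∂L/∂w = -66

y = wx + b = (-3)(3) + -1 = -10
∂L/∂y = 2(y - t) = 2(-10 - 1) = -22
∂y/∂w = x = 3
∂L/∂w = ∂L/∂y · ∂y/∂w = -22 × 3 = -66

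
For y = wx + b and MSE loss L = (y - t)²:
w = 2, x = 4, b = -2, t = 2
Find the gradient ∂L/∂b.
∂L/∂b = 8

y = wx + b = (2)(4) + -2 = 6
∂L/∂y = 2(y - t) = 2(6 - 2) = 8
∂y/∂b = 1
∂L/∂b = ∂L/∂y · ∂y/∂b = 8 × 1 = 8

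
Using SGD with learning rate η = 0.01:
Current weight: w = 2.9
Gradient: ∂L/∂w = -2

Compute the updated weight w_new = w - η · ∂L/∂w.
w_new = 2.92

w_new = w - η·∂L/∂w = 2.9 - 0.01×(-2) = 2.9 - (-0.02) = 2.92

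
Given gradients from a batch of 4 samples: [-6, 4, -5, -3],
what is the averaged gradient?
Average gradient = -2.5

Average = (1/4)(-6 + 4 + -5 + -3) = -10/4 = -2.5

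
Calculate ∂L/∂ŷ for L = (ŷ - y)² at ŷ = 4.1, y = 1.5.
∂L/∂ŷ = 5.2

∂L/∂ŷ = 2(ŷ - y) = 2(4.1 - 1.5) = 2(2.6) = 5.2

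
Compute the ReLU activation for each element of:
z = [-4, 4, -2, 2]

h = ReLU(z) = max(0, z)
h = [0, 4, 0, 2]

ReLU applied element-wise: max(0,-4)=0, max(0,4)=4, max(0,-2)=0, max(0,2)=2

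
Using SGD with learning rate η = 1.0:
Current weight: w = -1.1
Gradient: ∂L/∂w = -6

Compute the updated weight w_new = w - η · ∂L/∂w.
w_new = 4.9

w_new = w - η·∂L/∂w = -1.1 - 1.0×(-6) = -1.1 - (-6) = 4.9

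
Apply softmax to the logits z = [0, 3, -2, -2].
p = [0.0468, 0.9405, 0.0063, 0.0063]

exp(z) = [1, 20.09, 0.1353, 0.1353]
Sum = 21.36
p = [0.0468, 0.9405, 0.0063, 0.0063]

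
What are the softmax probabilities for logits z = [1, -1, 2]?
p = [0.2595, 0.0351, 0.7054]

exp(z) = [2.718, 0.3679, 7.389]
Sum = 10.48
p = [0.2595, 0.0351, 0.7054]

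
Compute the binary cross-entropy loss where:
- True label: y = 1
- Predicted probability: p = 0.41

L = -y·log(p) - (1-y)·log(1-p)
L = 0.8916

L = -1·log(0.41) - 0·log(0.59) = -log(0.41) = 0.8916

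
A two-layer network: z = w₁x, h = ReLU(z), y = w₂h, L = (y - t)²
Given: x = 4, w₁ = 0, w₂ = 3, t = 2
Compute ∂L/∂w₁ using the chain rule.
∂L/∂w₁ = 0

Forward pass:
z = w₁x = 0×4 = 0
h = ReLU(0) = 0
y = w₂h = 3×0 = 0

Backward pass:
∂L/∂y = 2(y - t) = 2(0 - 2) = -4
∂y/∂h = w₂ = 3
∂h/∂z = 0 (ReLU derivative)
∂z/∂w₁ = x = 4

∂L/∂w₁ = -4 × 3 × 0 × 4 = 0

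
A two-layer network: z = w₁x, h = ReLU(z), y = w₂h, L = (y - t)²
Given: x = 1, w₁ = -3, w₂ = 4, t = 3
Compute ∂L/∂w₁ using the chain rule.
∂L/∂w₁ = 0

Forward pass:
z = w₁x = -3×1 = -3
h = ReLU(-3) = 0
y = w₂h = 4×0 = 0

Backward pass:
∂L/∂y = 2(y - t) = 2(0 - 3) = -6
∂y/∂h = w₂ = 4
∂h/∂z = 0 (ReLU derivative)
∂z/∂w₁ = x = 1

∂L/∂w₁ = -6 × 4 × 0 × 1 = 0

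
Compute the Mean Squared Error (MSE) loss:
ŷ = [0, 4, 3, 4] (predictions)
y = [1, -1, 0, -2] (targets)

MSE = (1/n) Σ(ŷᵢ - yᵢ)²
MSE = 17.75

MSE = (1/4)((0-1)² + (4--1)² + (3-0)² + (4--2)²) = (1/4)(1 + 25 + 9 + 36) = 17.75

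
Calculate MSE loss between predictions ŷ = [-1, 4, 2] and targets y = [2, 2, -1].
MSE = 7.333

MSE = (1/3)((-1-2)² + (4-2)² + (2--1)²) = (1/3)(9 + 4 + 9) = 7.333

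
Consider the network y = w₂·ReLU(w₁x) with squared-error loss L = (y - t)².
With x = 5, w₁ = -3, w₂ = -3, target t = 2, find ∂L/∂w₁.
∂L/∂w₁ = 0

Forward pass:
z = w₁x = -3×5 = -15
h = ReLU(-15) = 0
y = w₂h = -3×0 = 0

Backward pass:
∂L/∂y = 2(y - t) = 2(0 - 2) = -4
∂y/∂h = w₂ = -3
∂h/∂z = 0 (ReLU derivative)
∂z/∂w₁ = x = 5

∂L/∂w₁ = -4 × -3 × 0 × 5 = 0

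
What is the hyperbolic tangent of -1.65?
-0.9289

tanh(-1.65) = (e^(-1.65) - e^(1.65))/(e^(-1.65) + e^(1.65)) = -0.9289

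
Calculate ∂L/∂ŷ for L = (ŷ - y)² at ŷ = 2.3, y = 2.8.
∂L/∂ŷ = -1.0

∂L/∂ŷ = 2(ŷ - y) = 2(2.3 - 2.8) = 2(-0.5) = -1.0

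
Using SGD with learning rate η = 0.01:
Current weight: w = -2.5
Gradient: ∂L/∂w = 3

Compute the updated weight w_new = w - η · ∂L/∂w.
w_new = -2.53

w_new = w - η·∂L/∂w = -2.5 - 0.01×(3) = -2.5 - (0.03) = -2.53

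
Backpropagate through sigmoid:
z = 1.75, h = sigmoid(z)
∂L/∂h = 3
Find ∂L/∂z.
∂L/∂z = 0.3784

σ(1.75) = 0.852
σ'(1.75) = σ(1.75)(1 - σ(1.75)) = 0.852 × 0.148 = 0.1261
∂L/∂z = ∂L/∂h · σ'(z) = 3 × 0.1261 = 0.3784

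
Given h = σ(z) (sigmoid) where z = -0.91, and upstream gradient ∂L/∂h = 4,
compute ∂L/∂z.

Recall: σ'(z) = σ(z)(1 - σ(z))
∂L/∂z = 0.8185

σ(-0.91) = 0.287
σ'(-0.91) = σ(-0.91)(1 - σ(-0.91)) = 0.287 × 0.713 = 0.2046
∂L/∂z = ∂L/∂h · σ'(z) = 4 × 0.2046 = 0.8185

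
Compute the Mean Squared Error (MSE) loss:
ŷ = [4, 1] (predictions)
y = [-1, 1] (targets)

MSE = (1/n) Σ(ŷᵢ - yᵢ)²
MSE = 12.5

MSE = (1/2)((4--1)² + (1-1)²) = (1/2)(25 + 0) = 12.5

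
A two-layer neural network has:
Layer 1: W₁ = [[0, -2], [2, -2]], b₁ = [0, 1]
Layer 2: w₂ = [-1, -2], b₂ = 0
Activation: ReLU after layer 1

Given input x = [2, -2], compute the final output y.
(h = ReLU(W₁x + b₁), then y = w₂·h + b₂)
y = -22

Layer 1 pre-activation: z₁ = [4, 9]
After ReLU: h = [4, 9]
Layer 2 output: y = -1×4 + -2×9 + 0 = -22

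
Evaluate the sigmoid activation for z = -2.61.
0.0685

sigmoid(-2.61) = 1/(1 + e^(2.61)) = 1/(1 + 13.6) = 0.0685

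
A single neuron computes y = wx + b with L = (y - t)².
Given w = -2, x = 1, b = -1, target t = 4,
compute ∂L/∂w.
∂L/∂w = -14

y = wx + b = (-2)(1) + -1 = -3
∂L/∂y = 2(y - t) = 2(-3 - 4) = -14
∂y/∂w = x = 1
∂L/∂w = ∂L/∂y · ∂y/∂w = -14 × 1 = -14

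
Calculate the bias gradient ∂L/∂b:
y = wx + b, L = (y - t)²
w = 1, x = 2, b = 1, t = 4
∂L/∂b = -2

y = wx + b = (1)(2) + 1 = 3
∂L/∂y = 2(y - t) = 2(3 - 4) = -2
∂y/∂b = 1
∂L/∂b = ∂L/∂y · ∂y/∂b = -2 × 1 = -2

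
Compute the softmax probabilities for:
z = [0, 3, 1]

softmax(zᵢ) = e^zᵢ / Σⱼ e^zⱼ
p = [0.042, 0.8438, 0.1142]

exp(z) = [1, 20.09, 2.718]
Sum = 23.8
p = [0.042, 0.8438, 0.1142]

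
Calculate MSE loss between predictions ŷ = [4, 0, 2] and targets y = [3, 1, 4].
MSE = 2

MSE = (1/3)((4-3)² + (0-1)² + (2-4)²) = (1/3)(1 + 1 + 4) = 2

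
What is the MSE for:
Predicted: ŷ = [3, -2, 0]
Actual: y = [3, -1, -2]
MSE = 1.667

MSE = (1/3)((3-3)² + (-2--1)² + (0--2)²) = (1/3)(0 + 1 + 4) = 1.667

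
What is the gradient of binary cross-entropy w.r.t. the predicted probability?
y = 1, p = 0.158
∂L/∂p = -6.329

∂L/∂p = -y/p + (1-y)/(1-p) = -1/0.158 + 0 = -6.329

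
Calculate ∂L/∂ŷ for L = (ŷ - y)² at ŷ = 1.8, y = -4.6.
∂L/∂ŷ = 12.8

∂L/∂ŷ = 2(ŷ - y) = 2(1.8 - -4.6) = 2(6.4) = 12.8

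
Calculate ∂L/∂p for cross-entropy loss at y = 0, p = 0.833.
∂L/∂p = 5.988

∂L/∂p = -y/p + (1-y)/(1-p) = 0 + 1/0.167 = 5.988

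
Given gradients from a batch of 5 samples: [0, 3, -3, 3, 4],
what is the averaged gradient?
Average gradient = 1.4

Average = (1/5)(0 + 3 + -3 + 3 + 4) = 7/5 = 1.4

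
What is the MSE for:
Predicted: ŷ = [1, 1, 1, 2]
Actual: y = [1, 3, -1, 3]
MSE = 2.25

MSE = (1/4)((1-1)² + (1-3)² + (1--1)² + (2-3)²) = (1/4)(0 + 4 + 4 + 1) = 2.25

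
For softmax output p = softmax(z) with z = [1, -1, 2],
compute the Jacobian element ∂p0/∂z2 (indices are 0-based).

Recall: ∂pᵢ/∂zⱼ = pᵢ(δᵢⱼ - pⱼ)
∂p0/∂z2 = -0.183

p = softmax(z) = [0.2595, 0.03512, 0.7054]
p0 = 0.2595, p2 = 0.7054

∂p0/∂z2 = -p0 × p2 = -0.2595 × 0.7054 = -0.183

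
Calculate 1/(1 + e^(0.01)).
0.4975

sigmoid(-0.01) = 1/(1 + e^(0.01)) = 1/(1 + 1.01) = 0.4975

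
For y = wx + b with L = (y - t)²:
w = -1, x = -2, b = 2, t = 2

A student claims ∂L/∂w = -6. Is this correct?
Incorrect

y = (-1)(-2) + 2 = 4
∂L/∂y = 2(y - t) = 2(4 - 2) = 4
∂y/∂w = x = -2
∂L/∂w = 4 × -2 = -8

Claimed value: -6
Incorrect: The correct gradient is -8.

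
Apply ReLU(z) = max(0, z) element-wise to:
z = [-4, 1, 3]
h = [0, 1, 3]

ReLU applied element-wise: max(0,-4)=0, max(0,1)=1, max(0,3)=3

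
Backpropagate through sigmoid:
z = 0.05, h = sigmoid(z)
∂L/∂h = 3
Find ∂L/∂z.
∂L/∂z = 0.7495

σ(0.05) = 0.5125
σ'(0.05) = σ(0.05)(1 - σ(0.05)) = 0.5125 × 0.4875 = 0.2498
∂L/∂z = ∂L/∂h · σ'(z) = 3 × 0.2498 = 0.7495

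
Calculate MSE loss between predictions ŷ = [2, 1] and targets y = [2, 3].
MSE = 2

MSE = (1/2)((2-2)² + (1-3)²) = (1/2)(0 + 4) = 2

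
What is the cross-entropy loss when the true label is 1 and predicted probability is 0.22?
L = 1.514

L = -1·log(0.22) - 0·log(0.78) = -log(0.22) = 1.514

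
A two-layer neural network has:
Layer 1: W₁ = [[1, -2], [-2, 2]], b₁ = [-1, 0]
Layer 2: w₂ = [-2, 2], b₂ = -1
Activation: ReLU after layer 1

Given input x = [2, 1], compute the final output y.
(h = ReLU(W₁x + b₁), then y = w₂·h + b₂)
y = -1

Layer 1 pre-activation: z₁ = [-1, -2]
After ReLU: h = [0, 0]
Layer 2 output: y = -2×0 + 2×0 + -1 = -1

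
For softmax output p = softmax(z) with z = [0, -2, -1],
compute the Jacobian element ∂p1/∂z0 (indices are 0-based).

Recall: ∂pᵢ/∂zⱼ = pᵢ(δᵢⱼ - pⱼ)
∂p1/∂z0 = -0.05989

p = softmax(z) = [0.6652, 0.09003, 0.2447]
p1 = 0.09003, p0 = 0.6652

∂p1/∂z0 = -p1 × p0 = -0.09003 × 0.6652 = -0.05989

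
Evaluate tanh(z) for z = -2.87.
-0.9936

tanh(-2.87) = (e^(-2.87) - e^(2.87))/(e^(-2.87) + e^(2.87)) = -0.9936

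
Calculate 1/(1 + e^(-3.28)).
0.9637

sigmoid(3.28) = 1/(1 + e^(-3.28)) = 1/(1 + 0.03763) = 0.9637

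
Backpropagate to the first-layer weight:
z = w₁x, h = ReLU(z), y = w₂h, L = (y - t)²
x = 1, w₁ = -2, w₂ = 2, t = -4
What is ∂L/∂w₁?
∂L/∂w₁ = 0

Forward pass:
z = w₁x = -2×1 = -2
h = ReLU(-2) = 0
y = w₂h = 2×0 = 0

Backward pass:
∂L/∂y = 2(y - t) = 2(0 - -4) = 8
∂y/∂h = w₂ = 2
∂h/∂z = 0 (ReLU derivative)
∂z/∂w₁ = x = 1

∂L/∂w₁ = 8 × 2 × 0 × 1 = 0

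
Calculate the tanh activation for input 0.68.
0.5915

tanh(0.68) = (e^(0.68) - e^(-0.68))/(e^(0.68) + e^(-0.68)) = 0.5915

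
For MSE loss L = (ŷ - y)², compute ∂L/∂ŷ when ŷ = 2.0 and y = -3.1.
∂L/∂ŷ = 10.2

∂L/∂ŷ = 2(ŷ - y) = 2(2.0 - -3.1) = 2(5.1) = 10.2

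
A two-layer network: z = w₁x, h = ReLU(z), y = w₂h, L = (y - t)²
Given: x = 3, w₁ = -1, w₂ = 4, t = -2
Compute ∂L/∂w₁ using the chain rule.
∂L/∂w₁ = 0

Forward pass:
z = w₁x = -1×3 = -3
h = ReLU(-3) = 0
y = w₂h = 4×0 = 0

Backward pass:
∂L/∂y = 2(y - t) = 2(0 - -2) = 4
∂y/∂h = w₂ = 4
∂h/∂z = 0 (ReLU derivative)
∂z/∂w₁ = x = 3

∂L/∂w₁ = 4 × 4 × 0 × 3 = 0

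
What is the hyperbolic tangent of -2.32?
-0.9809

tanh(-2.32) = (e^(-2.32) - e^(2.32))/(e^(-2.32) + e^(2.32)) = -0.9809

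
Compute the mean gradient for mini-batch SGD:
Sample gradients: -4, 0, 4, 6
Average gradient = 1.5

Average = (1/4)(-4 + 0 + 4 + 6) = 6/4 = 1.5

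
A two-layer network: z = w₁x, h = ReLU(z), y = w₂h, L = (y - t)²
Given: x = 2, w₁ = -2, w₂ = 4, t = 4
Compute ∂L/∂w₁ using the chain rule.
∂L/∂w₁ = 0

Forward pass:
z = w₁x = -2×2 = -4
h = ReLU(-4) = 0
y = w₂h = 4×0 = 0

Backward pass:
∂L/∂y = 2(y - t) = 2(0 - 4) = -8
∂y/∂h = w₂ = 4
∂h/∂z = 0 (ReLU derivative)
∂z/∂w₁ = x = 2

∂L/∂w₁ = -8 × 4 × 0 × 2 = 0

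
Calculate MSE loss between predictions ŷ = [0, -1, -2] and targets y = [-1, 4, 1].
MSE = 11.67

MSE = (1/3)((0--1)² + (-1-4)² + (-2-1)²) = (1/3)(1 + 25 + 9) = 11.67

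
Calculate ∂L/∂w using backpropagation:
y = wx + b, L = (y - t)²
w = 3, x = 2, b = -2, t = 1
∂L/∂w = 12

y = wx + b = (3)(2) + -2 = 4
∂L/∂y = 2(y - t) = 2(4 - 1) = 6
∂y/∂w = x = 2
∂L/∂w = ∂L/∂y · ∂y/∂w = 6 × 2 = 12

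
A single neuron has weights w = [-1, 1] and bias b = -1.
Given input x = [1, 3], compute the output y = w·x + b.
y = 1

y = (-1)(1) + (1)(3) + -1 = 1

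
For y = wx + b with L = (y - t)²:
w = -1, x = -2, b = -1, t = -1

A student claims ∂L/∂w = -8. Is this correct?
Correct

y = (-1)(-2) + -1 = 1
∂L/∂y = 2(y - t) = 2(1 - -1) = 4
∂y/∂w = x = -2
∂L/∂w = 4 × -2 = -8

Claimed value: -8
Correct: The correct gradient is -8.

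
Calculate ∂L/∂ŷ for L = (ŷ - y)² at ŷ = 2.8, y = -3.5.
∂L/∂ŷ = 12.6

∂L/∂ŷ = 2(ŷ - y) = 2(2.8 - -3.5) = 2(6.3) = 12.6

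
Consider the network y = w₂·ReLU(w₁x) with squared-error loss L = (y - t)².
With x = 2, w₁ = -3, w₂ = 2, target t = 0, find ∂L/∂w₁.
∂L/∂w₁ = 0

Forward pass:
z = w₁x = -3×2 = -6
h = ReLU(-6) = 0
y = w₂h = 2×0 = 0

Backward pass:
∂L/∂y = 2(y - t) = 2(0 - 0) = 0
∂y/∂h = w₂ = 2
∂h/∂z = 0 (ReLU derivative)
∂z/∂w₁ = x = 2

∂L/∂w₁ = 0 × 2 × 0 × 2 = 0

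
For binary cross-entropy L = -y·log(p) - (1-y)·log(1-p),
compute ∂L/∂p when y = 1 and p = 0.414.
∂L/∂p = -2.415

∂L/∂p = -y/p + (1-y)/(1-p) = -1/0.414 + 0 = -2.415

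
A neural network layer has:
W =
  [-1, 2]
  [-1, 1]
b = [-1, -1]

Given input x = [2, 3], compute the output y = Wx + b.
y = [3, 0]

Wx = [-1×2 + 2×3, -1×2 + 1×3]
   = [4, 1]
y = Wx + b = [4 + -1, 1 + -1] = [3, 0]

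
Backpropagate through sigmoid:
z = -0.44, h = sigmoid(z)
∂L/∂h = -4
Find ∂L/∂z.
∂L/∂z = -0.9531

σ(-0.44) = 0.3917
σ'(-0.44) = σ(-0.44)(1 - σ(-0.44)) = 0.3917 × 0.6083 = 0.2383
∂L/∂z = ∂L/∂h · σ'(z) = -4 × 0.2383 = -0.9531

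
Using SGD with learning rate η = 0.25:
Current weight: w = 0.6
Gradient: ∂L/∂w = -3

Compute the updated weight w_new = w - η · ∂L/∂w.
w_new = 1.35

w_new = w - η·∂L/∂w = 0.6 - 0.25×(-3) = 0.6 - (-0.75) = 1.35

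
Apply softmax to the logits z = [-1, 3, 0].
p = [0.0171, 0.9362, 0.0466]

exp(z) = [0.3679, 20.09, 1]
Sum = 21.45
p = [0.0171, 0.9362, 0.0466]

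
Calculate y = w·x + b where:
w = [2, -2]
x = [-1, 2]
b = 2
y = -4

y = (2)(-1) + (-2)(2) + 2 = -4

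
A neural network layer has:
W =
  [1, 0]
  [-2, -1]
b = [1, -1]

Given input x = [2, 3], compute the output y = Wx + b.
y = [3, -8]

Wx = [1×2 + 0×3, -2×2 + -1×3]
   = [2, -7]
y = Wx + b = [2 + 1, -7 + -1] = [3, -8]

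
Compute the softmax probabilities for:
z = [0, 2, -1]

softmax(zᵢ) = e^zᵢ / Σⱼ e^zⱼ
p = [0.1142, 0.8438, 0.042]

exp(z) = [1, 7.389, 0.3679]
Sum = 8.757
p = [0.1142, 0.8438, 0.042]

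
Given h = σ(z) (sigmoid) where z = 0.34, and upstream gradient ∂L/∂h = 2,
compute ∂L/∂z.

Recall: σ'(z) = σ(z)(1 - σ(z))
∂L/∂z = 0.4858

σ(0.34) = 0.5842
σ'(0.34) = σ(0.34)(1 - σ(0.34)) = 0.5842 × 0.4158 = 0.2429
∂L/∂z = ∂L/∂h · σ'(z) = 2 × 0.2429 = 0.4858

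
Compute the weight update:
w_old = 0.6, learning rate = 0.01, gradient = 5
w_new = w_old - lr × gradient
w_new = 0.55

w_new = w - η·∂L/∂w = 0.6 - 0.01×(5) = 0.6 - (0.05) = 0.55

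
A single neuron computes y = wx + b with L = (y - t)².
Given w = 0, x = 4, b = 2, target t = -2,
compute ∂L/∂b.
∂L/∂b = 8

y = wx + b = (0)(4) + 2 = 2
∂L/∂y = 2(y - t) = 2(2 - -2) = 8
∂y/∂b = 1
∂L/∂b = ∂L/∂y · ∂y/∂b = 8 × 1 = 8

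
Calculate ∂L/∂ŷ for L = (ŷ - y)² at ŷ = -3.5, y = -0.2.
∂L/∂ŷ = -6.6

∂L/∂ŷ = 2(ŷ - y) = 2(-3.5 - -0.2) = 2(-3.3) = -6.6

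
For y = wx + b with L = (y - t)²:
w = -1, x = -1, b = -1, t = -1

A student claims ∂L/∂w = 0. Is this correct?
Incorrect

y = (-1)(-1) + -1 = 0
∂L/∂y = 2(y - t) = 2(0 - -1) = 2
∂y/∂w = x = -1
∂L/∂w = 2 × -1 = -2

Claimed value: 0
Incorrect: The correct gradient is -2.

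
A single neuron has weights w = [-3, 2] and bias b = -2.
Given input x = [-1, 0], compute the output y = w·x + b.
y = 1

y = (-3)(-1) + (2)(0) + -2 = 1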